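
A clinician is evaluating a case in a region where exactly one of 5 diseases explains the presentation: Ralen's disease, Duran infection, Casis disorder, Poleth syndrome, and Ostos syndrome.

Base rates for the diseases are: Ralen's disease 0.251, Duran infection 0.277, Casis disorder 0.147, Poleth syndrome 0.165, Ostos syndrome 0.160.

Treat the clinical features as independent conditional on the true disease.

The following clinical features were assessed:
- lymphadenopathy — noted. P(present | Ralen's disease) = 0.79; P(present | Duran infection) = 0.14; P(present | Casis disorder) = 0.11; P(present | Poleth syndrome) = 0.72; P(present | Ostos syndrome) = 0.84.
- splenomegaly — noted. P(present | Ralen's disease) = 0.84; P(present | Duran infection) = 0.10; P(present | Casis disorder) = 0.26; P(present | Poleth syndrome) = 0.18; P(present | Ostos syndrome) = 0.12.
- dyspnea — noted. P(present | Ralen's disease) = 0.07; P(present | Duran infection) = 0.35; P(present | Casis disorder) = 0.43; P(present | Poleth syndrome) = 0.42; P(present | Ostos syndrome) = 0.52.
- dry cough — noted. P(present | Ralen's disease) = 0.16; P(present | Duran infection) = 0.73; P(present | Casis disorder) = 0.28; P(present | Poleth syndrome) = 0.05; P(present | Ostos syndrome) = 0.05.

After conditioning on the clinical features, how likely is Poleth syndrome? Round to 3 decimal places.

0.106

By Bayes' rule with conditional independence, the unnormalized weight for each hypothesis is prior × ∏ likelihoods:
  Ralen's disease: 0.251 × 0.79 × 0.84 × 0.07 × 0.16 = 0.0018655
  Duran infection: 0.277 × 0.14 × 0.10 × 0.35 × 0.73 = 0.00099083
  Casis disorder: 0.147 × 0.11 × 0.26 × 0.43 × 0.28 = 0.00050619
  Poleth syndrome: 0.165 × 0.72 × 0.18 × 0.42 × 0.05 = 0.00044906
  Ostos syndrome: 0.160 × 0.84 × 0.12 × 0.52 × 0.05 = 0.00041933
Marginal likelihood of the evidence = 0.0042309.
P(Poleth syndrome | evidence) = 0.00044906 / 0.0042309 ≈ 0.106.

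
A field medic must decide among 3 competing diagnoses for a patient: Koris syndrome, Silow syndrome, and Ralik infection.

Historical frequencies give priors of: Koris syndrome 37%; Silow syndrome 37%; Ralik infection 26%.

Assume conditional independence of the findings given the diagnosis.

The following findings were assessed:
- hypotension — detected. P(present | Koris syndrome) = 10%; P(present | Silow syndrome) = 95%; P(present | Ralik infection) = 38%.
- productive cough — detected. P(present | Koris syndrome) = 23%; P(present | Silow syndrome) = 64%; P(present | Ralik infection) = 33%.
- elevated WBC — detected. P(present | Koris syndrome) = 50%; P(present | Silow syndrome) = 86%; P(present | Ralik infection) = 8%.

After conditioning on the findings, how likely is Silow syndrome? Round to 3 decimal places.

0.966

Multiply each prior by the joint likelihood of the evidence pattern:
  Koris syndrome: 0.37 × 0.10 × 0.23 × 0.50 = 0.004255
  Silow syndrome: 0.37 × 0.95 × 0.64 × 0.86 = 0.19347
  Ralik infection: 0.26 × 0.38 × 0.33 × 0.08 = 0.0026083
Marginal likelihood of the evidence = 0.20033.
P(Silow syndrome | evidence) = 0.19347 / 0.20033 ≈ 0.966.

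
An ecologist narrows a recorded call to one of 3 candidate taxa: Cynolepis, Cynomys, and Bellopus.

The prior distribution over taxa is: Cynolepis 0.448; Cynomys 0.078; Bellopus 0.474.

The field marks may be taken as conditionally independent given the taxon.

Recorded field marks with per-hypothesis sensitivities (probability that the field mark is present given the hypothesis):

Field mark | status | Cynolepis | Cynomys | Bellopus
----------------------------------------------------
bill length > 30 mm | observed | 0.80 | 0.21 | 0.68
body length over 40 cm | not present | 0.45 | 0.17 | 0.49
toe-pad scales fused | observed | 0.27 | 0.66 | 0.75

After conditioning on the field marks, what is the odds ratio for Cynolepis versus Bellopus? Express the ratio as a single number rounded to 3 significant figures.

0.432

Posterior odds equal prior odds times the likelihood ratio; only the two competing hypotheses matter (using 1 − P(present | H) for each absent field mark).
  Cynolepis: 0.448 × 0.80 × (1 − 0.45) × 0.27 = 0.053222
  Bellopus: 0.474 × 0.68 × (1 − 0.49) × 0.75 = 0.12329
Odds(Cynolepis : Bellopus) = 0.053222 / 0.12329 ≈ 0.432.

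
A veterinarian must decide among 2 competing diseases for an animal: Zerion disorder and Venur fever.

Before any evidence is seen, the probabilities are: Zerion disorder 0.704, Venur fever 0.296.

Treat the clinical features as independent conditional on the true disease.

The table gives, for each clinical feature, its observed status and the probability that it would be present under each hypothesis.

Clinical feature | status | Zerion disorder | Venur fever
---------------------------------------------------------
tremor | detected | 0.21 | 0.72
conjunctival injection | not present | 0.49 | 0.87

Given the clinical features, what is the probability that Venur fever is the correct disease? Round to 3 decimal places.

0.269

Multiply each prior by the joint likelihood of the clinical feature pattern (using 1 − P(present | H) for each absent clinical feature):
  Zerion disorder: 0.704 × 0.21 × (1 − 0.49) = 0.075398
  Venur fever: 0.296 × 0.72 × (1 − 0.87) = 0.027706
The unnormalized weights sum to 0.1031.
P(Venur fever | evidence) = 0.027706 / 0.1031 ≈ 0.269.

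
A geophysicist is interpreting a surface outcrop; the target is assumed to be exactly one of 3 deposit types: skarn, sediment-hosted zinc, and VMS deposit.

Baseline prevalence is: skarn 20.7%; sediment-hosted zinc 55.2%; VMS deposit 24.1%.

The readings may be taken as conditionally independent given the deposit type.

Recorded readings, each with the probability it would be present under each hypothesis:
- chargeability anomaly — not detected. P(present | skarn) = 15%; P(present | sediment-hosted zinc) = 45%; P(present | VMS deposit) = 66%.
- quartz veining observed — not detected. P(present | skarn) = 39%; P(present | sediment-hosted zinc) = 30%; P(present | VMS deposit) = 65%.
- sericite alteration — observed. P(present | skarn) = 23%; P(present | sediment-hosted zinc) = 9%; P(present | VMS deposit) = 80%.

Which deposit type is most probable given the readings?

skarn

By Bayes' rule with conditional independence, the unnormalized weight for each hypothesis is prior × ∏ likelihoods (using 1 − P(present | H) for each absent reading):
  skarn: 0.207 × (1 − 0.15) × (1 − 0.39) × 0.23 = 0.024686
  sediment-hosted zinc: 0.552 × (1 − 0.45) × (1 − 0.30) × 0.09 = 0.019127
  VMS deposit: 0.241 × (1 − 0.66) × (1 − 0.65) × 0.80 = 0.022943
Marginal likelihood of the evidence = 0.066756.
P(skarn | evidence) ≈ 0.024686 / 0.066756 ≈ 0.370
P(sediment-hosted zinc | evidence) ≈ 0.019127 / 0.066756 ≈ 0.287
P(VMS deposit | evidence) ≈ 0.022943 / 0.066756 ≈ 0.344
The largest is 0.370, so skarn is most probable.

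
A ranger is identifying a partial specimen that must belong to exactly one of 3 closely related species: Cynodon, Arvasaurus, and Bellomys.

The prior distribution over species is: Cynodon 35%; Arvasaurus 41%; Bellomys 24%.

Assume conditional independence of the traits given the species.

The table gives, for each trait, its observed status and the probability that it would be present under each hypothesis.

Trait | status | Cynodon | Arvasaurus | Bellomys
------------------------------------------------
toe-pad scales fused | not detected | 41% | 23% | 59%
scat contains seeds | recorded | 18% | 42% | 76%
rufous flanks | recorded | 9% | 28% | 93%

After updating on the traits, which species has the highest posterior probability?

For each hypothesis, the unnormalized posterior weight is prior × product of the trait likelihoods (using 1 − P(present | H) for each absent trait):
  Cynodon: 0.35 × (1 − 0.41) × 0.18 × 0.09 = 0.0033453
  Arvasaurus: 0.41 × (1 − 0.23) × 0.42 × 0.28 = 0.037126
  Bellomys: 0.24 × (1 − 0.59) × 0.76 × 0.93 = 0.069549
The unnormalized weights sum to 0.11002.
P(Cynodon | evidence) ≈ 0.0033453 / 0.11002 ≈ 0.030
P(Arvasaurus | evidence) ≈ 0.037126 / 0.11002 ≈ 0.337
P(Bellomys | evidence) ≈ 0.069549 / 0.11002 ≈ 0.632
The largest is 0.632, so Bellomys is most probable.

Bellomys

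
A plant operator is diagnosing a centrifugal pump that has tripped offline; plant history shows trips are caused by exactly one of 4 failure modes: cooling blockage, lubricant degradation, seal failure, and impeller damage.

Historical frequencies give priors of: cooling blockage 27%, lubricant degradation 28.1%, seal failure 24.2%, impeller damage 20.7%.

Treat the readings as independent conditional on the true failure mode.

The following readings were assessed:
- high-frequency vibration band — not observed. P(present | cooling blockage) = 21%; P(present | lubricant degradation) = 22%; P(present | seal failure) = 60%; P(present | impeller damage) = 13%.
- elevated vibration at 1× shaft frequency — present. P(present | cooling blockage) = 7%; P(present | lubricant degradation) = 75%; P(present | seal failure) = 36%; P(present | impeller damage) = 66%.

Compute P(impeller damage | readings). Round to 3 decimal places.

Multiply each prior by the joint likelihood of the reading pattern (using 1 − P(present | H) for each absent reading):
  cooling blockage: 0.270 × (1 − 0.21) × 0.07 = 0.014931
  lubricant degradation: 0.281 × (1 − 0.22) × 0.75 = 0.16439
  seal failure: 0.242 × (1 − 0.60) × 0.36 = 0.034848
  impeller damage: 0.207 × (1 − 0.13) × 0.66 = 0.11886
The unnormalized weights sum to 0.33302.
P(impeller damage | evidence) = 0.11886 / 0.33302 ≈ 0.357.

0.357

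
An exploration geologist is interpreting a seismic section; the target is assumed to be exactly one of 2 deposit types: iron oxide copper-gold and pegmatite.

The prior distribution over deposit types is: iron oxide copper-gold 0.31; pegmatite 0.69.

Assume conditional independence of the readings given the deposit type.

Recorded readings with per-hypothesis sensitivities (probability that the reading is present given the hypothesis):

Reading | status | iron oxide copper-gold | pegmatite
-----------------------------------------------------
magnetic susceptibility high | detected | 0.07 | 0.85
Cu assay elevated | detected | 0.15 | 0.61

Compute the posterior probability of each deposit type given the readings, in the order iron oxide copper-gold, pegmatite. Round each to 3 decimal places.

0.009, 0.991

Multiply each prior by the joint likelihood of the reading pattern:
  iron oxide copper-gold: 0.31 × 0.07 × 0.15 = 0.003255
  pegmatite: 0.69 × 0.85 × 0.61 = 0.35776
The unnormalized weights sum to 0.36102.
P(iron oxide copper-gold | evidence) = 0.003255 / 0.36102 ≈ 0.009
P(pegmatite | evidence) = 0.35776 / 0.36102 ≈ 0.991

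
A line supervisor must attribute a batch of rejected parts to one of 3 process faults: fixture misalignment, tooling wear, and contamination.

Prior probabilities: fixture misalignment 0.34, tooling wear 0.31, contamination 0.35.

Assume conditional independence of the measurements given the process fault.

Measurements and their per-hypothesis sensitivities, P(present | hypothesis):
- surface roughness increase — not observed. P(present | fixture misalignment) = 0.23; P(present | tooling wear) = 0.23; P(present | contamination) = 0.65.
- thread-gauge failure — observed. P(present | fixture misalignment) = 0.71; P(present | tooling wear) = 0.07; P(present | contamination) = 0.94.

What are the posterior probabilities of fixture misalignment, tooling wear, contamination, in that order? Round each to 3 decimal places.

By Bayes' rule with conditional independence, the unnormalized weight for each hypothesis is prior × ∏ likelihoods (using 1 − P(present | H) for each absent measurement):
  fixture misalignment: 0.34 × (1 − 0.23) × 0.71 = 0.18588
  tooling wear: 0.31 × (1 − 0.23) × 0.07 = 0.016709
  contamination: 0.35 × (1 − 0.65) × 0.94 = 0.11515
Normalizing constant Z = 0.18588 + 0.016709 + 0.11515 = 0.31774.
P(fixture misalignment | evidence) = 0.18588 / 0.31774 ≈ 0.585
P(tooling wear | evidence) = 0.016709 / 0.31774 ≈ 0.053
P(contamination | evidence) = 0.11515 / 0.31774 ≈ 0.362

0.585, 0.053, 0.362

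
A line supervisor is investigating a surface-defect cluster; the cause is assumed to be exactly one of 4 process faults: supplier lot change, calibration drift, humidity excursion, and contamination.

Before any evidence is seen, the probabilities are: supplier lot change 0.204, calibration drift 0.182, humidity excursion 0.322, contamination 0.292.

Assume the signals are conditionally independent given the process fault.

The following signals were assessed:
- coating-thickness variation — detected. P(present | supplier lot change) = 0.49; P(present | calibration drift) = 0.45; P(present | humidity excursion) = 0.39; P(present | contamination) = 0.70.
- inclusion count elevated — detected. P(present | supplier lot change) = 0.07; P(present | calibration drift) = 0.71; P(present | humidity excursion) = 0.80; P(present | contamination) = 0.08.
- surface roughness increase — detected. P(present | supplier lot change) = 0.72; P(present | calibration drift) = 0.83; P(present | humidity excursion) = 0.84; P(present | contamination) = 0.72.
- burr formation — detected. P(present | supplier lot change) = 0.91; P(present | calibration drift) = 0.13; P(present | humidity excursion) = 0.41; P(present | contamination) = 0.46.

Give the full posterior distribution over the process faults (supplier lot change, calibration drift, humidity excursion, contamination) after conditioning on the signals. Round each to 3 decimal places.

0.090, 0.123, 0.680, 0.106

Multiply each prior by the joint likelihood of the signal pattern:
  supplier lot change: 0.204 × 0.49 × 0.07 × 0.72 × 0.91 = 0.0045846
  calibration drift: 0.182 × 0.45 × 0.71 × 0.83 × 0.13 = 0.0062743
  humidity excursion: 0.322 × 0.39 × 0.80 × 0.84 × 0.41 = 0.0346
  contamination: 0.292 × 0.70 × 0.08 × 0.72 × 0.46 = 0.0054158
Normalizing constant Z = 0.0045846 + 0.0062743 + 0.0346 + 0.0054158 = 0.050874.
P(supplier lot change | evidence) = 0.0045846 / 0.050874 ≈ 0.090
P(calibration drift | evidence) = 0.0062743 / 0.050874 ≈ 0.123
P(humidity excursion | evidence) = 0.0346 / 0.050874 ≈ 0.680
P(contamination | evidence) = 0.0054158 / 0.050874 ≈ 0.106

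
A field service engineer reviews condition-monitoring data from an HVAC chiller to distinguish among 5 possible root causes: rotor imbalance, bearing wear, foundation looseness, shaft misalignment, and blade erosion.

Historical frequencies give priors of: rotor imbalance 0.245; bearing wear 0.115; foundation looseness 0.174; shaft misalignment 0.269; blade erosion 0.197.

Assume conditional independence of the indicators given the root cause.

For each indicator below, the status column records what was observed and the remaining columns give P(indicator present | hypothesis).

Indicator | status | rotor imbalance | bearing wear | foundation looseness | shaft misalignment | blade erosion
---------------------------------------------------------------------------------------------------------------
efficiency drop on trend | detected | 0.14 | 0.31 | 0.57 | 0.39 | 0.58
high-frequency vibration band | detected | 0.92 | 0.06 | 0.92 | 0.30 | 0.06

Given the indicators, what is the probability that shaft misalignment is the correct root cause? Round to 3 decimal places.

0.193

For each hypothesis, the unnormalized posterior weight is prior × product of the indicator likelihoods:
  rotor imbalance: 0.245 × 0.14 × 0.92 = 0.031556
  bearing wear: 0.115 × 0.31 × 0.06 = 0.002139
  foundation looseness: 0.174 × 0.57 × 0.92 = 0.091246
  shaft misalignment: 0.269 × 0.39 × 0.30 = 0.031473
  blade erosion: 0.197 × 0.58 × 0.06 = 0.0068556
Normalizing constant Z = 0.031556 + 0.002139 + 0.091246 + 0.031473 + 0.0068556 = 0.16327.
P(shaft misalignment | evidence) = 0.031473 / 0.16327 ≈ 0.193.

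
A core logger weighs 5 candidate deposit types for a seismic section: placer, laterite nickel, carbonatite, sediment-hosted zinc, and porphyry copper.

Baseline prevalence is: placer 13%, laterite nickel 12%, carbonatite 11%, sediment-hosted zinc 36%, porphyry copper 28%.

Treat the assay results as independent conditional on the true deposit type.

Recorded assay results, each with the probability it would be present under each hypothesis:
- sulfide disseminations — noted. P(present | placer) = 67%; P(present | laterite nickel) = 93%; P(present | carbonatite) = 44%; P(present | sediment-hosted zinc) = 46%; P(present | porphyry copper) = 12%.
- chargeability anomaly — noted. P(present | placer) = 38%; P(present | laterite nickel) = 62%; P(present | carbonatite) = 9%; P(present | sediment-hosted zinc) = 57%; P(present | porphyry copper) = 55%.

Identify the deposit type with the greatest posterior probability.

For each hypothesis, the unnormalized posterior weight is prior × product of the assay result likelihoods:
  placer: 0.13 × 0.67 × 0.38 = 0.033098
  laterite nickel: 0.12 × 0.93 × 0.62 = 0.069192
  carbonatite: 0.11 × 0.44 × 0.09 = 0.004356
  sediment-hosted zinc: 0.36 × 0.46 × 0.57 = 0.094392
  porphyry copper: 0.28 × 0.12 × 0.55 = 0.01848
Normalizing constant Z = 0.033098 + 0.069192 + 0.004356 + 0.094392 + 0.01848 = 0.21952.
P(placer | evidence) ≈ 0.033098 / 0.21952 ≈ 0.151
P(laterite nickel | evidence) ≈ 0.069192 / 0.21952 ≈ 0.315
P(carbonatite | evidence) ≈ 0.004356 / 0.21952 ≈ 0.020
P(sediment-hosted zinc | evidence) ≈ 0.094392 / 0.21952 ≈ 0.430
P(porphyry copper | evidence) ≈ 0.01848 / 0.21952 ≈ 0.084
The largest is 0.430, so sediment-hosted zinc is most probable.

sediment-hosted zinc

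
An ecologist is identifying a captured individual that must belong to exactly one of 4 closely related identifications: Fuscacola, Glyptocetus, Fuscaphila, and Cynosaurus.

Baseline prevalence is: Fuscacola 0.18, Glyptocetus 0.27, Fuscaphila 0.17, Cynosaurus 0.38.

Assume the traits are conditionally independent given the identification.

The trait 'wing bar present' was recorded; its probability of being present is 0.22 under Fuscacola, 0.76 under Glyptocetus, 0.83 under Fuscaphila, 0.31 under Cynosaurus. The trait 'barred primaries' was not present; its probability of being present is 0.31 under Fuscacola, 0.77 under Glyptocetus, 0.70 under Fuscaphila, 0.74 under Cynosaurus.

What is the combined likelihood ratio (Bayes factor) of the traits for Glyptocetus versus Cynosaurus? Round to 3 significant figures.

2.17

The Bayes factor is the ratio of the joint likelihoods of the trait pattern under the two hypotheses (using 1 − P(present | H) for each absent trait).
  Glyptocetus: 0.76 × (1 − 0.77) = 0.1748
  Cynosaurus: 0.31 × (1 − 0.74) = 0.0806
Bayes factor = 0.1748 / 0.0806 ≈ 2.17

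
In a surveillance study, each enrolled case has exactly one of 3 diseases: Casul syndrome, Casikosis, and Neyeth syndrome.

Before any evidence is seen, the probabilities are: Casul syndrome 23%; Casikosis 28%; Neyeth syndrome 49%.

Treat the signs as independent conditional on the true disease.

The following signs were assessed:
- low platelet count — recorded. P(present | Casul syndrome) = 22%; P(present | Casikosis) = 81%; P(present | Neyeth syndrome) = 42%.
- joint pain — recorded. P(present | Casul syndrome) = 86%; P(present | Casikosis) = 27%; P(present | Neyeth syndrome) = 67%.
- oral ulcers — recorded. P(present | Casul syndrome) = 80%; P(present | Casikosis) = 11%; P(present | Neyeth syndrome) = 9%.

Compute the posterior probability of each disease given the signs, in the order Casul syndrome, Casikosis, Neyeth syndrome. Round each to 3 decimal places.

0.645, 0.125, 0.230

For each hypothesis, the unnormalized posterior weight is prior × product of the sign likelihoods:
  Casul syndrome: 0.23 × 0.22 × 0.86 × 0.80 = 0.034813
  Casikosis: 0.28 × 0.81 × 0.27 × 0.11 = 0.006736
  Neyeth syndrome: 0.49 × 0.42 × 0.67 × 0.09 = 0.01241
Normalizing constant Z = 0.034813 + 0.006736 + 0.01241 = 0.053958.
P(Casul syndrome | evidence) = 0.034813 / 0.053958 ≈ 0.645
P(Casikosis | evidence) = 0.006736 / 0.053958 ≈ 0.125
P(Neyeth syndrome | evidence) = 0.01241 / 0.053958 ≈ 0.230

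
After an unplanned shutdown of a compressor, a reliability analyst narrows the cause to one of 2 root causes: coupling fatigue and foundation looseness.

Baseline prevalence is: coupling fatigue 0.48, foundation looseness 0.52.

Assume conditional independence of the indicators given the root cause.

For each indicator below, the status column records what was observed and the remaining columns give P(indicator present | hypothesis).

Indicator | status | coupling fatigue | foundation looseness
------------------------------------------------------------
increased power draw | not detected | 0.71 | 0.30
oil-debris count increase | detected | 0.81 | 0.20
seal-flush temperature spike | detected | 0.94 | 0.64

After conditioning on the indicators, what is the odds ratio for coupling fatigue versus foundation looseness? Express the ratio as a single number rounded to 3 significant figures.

Posterior odds equal prior odds times the likelihood ratio; only the two competing hypotheses matter (using 1 − P(present | H) for each absent indicator).
  coupling fatigue: 0.48 × (1 − 0.71) × 0.81 × 0.94 = 0.10599
  foundation looseness: 0.52 × (1 − 0.30) × 0.20 × 0.64 = 0.046592
Posterior odds = 0.10599 / 0.046592 ≈ 2.27.

2.27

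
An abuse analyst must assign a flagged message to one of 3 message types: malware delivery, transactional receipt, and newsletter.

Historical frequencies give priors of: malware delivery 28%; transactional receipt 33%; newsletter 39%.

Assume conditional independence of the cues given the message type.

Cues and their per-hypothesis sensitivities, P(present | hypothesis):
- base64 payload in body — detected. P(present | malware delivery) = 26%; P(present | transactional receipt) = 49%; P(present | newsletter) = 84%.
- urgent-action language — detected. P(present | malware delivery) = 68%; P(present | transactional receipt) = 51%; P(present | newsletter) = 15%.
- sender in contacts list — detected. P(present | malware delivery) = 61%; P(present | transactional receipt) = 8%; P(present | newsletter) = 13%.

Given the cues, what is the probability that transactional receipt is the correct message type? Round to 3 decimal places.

0.153

By Bayes' rule with conditional independence, the unnormalized weight for each hypothesis is prior × ∏ likelihoods:
  malware delivery: 0.28 × 0.26 × 0.68 × 0.61 = 0.030197
  transactional receipt: 0.33 × 0.49 × 0.51 × 0.08 = 0.0065974
  newsletter: 0.39 × 0.84 × 0.15 × 0.13 = 0.0063882
The unnormalized weights sum to 0.043183.
P(transactional receipt | evidence) = 0.0065974 / 0.043183 ≈ 0.153.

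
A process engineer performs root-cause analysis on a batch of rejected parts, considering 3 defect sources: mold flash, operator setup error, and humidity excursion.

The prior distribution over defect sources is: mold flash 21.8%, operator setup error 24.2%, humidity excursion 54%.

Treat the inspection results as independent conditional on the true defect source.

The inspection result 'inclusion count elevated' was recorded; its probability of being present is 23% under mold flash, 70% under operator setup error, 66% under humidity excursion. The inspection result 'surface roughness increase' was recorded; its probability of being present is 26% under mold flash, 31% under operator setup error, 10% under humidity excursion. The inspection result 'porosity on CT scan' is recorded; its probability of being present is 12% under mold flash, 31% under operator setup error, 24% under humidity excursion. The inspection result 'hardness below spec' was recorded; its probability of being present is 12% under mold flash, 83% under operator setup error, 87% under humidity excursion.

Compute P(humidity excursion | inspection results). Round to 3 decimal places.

0.352

For each hypothesis, the unnormalized posterior weight is prior × product of the inspection result likelihoods:
  mold flash: 0.218 × 0.23 × 0.26 × 0.12 × 0.12 = 0.00018772
  operator setup error: 0.242 × 0.70 × 0.31 × 0.31 × 0.83 = 0.013512
  humidity excursion: 0.540 × 0.66 × 0.10 × 0.24 × 0.87 = 0.0074416
Normalizing constant Z = 0.00018772 + 0.013512 + 0.0074416 = 0.021141.
P(humidity excursion | evidence) = 0.0074416 / 0.021141 ≈ 0.352.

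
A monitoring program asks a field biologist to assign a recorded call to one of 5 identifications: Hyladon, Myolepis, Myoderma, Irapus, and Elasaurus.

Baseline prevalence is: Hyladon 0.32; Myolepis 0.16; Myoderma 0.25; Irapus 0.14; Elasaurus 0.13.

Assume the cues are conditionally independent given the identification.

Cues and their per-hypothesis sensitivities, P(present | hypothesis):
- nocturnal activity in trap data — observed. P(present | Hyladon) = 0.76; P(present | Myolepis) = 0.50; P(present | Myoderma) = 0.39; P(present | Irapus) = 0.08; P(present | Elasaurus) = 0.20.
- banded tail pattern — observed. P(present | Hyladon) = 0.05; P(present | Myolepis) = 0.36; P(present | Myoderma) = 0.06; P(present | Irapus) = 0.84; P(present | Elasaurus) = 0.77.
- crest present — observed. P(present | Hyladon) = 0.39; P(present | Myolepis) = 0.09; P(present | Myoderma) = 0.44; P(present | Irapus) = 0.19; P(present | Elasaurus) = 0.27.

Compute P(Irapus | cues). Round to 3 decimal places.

By Bayes' rule with conditional independence, the unnormalized weight for each hypothesis is prior × ∏ likelihoods:
  Hyladon: 0.32 × 0.76 × 0.05 × 0.39 = 0.0047424
  Myolepis: 0.16 × 0.50 × 0.36 × 0.09 = 0.002592
  Myoderma: 0.25 × 0.39 × 0.06 × 0.44 = 0.002574
  Irapus: 0.14 × 0.08 × 0.84 × 0.19 = 0.0017875
  Elasaurus: 0.13 × 0.20 × 0.77 × 0.27 = 0.0054054
The unnormalized weights sum to 0.017101.
P(Irapus | evidence) = 0.0017875 / 0.017101 ≈ 0.105.

0.105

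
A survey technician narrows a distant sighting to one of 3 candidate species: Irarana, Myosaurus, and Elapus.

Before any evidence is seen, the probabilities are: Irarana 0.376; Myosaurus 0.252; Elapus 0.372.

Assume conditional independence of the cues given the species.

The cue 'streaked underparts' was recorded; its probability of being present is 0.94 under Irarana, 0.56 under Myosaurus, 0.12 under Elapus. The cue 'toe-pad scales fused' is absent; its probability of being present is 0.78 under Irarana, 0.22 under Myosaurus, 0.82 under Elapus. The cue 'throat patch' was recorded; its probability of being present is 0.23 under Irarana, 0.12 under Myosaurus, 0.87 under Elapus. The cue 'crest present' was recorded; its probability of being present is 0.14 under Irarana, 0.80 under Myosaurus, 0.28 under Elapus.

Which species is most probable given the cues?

For each hypothesis, the unnormalized posterior weight is prior × product of the cue likelihoods (using 1 − P(present | H) for each absent cue):
  Irarana: 0.376 × 0.94 × (1 − 0.78) × 0.23 × 0.14 = 0.0025038
  Myosaurus: 0.252 × 0.56 × (1 − 0.22) × 0.12 × 0.80 = 0.010567
  Elapus: 0.372 × 0.12 × (1 − 0.82) × 0.87 × 0.28 = 0.0019574
Marginal likelihood of the evidence = 0.015028.
P(Irarana | evidence) ≈ 0.0025038 / 0.015028 ≈ 0.167
P(Myosaurus | evidence) ≈ 0.010567 / 0.015028 ≈ 0.703
P(Elapus | evidence) ≈ 0.0019574 / 0.015028 ≈ 0.130
The largest is 0.703, so Myosaurus is most probable.

Myosaurus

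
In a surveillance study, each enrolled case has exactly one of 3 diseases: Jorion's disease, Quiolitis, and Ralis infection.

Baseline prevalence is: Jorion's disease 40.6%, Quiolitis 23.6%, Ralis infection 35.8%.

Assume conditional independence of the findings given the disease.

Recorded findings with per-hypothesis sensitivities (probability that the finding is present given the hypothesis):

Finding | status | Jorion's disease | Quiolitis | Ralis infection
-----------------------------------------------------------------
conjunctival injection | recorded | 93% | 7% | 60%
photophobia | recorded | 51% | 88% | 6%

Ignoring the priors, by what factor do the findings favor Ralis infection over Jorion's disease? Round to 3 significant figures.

Take the product of per-finding likelihoods under each hypothesis, then divide.
  Ralis infection: 0.60 × 0.06 = 0.036
  Jorion's disease: 0.93 × 0.51 = 0.4743
Bayes factor = 0.036 / 0.4743 ≈ 0.0759

0.0759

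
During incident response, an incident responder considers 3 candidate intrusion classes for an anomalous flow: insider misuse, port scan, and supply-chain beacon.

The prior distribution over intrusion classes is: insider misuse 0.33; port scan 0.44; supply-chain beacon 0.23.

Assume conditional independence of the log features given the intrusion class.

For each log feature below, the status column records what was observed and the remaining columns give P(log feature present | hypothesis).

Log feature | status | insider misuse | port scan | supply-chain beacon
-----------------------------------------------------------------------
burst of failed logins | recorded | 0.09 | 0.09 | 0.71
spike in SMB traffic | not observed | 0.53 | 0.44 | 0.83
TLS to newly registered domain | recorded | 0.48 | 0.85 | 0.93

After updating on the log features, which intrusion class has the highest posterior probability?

Multiply each prior by the joint likelihood of the log feature pattern (using 1 − P(present | H) for each absent log feature):
  insider misuse: 0.33 × 0.09 × (1 − 0.53) × 0.48 = 0.0067003
  port scan: 0.44 × 0.09 × (1 − 0.44) × 0.85 = 0.01885
  supply-chain beacon: 0.23 × 0.71 × (1 − 0.83) × 0.93 = 0.025818
The unnormalized weights sum to 0.051368.
P(insider misuse | evidence) ≈ 0.0067003 / 0.051368 ≈ 0.130
P(port scan | evidence) ≈ 0.01885 / 0.051368 ≈ 0.367
P(supply-chain beacon | evidence) ≈ 0.025818 / 0.051368 ≈ 0.503
The largest is 0.503, so supply-chain beacon is most probable.

supply-chain beacon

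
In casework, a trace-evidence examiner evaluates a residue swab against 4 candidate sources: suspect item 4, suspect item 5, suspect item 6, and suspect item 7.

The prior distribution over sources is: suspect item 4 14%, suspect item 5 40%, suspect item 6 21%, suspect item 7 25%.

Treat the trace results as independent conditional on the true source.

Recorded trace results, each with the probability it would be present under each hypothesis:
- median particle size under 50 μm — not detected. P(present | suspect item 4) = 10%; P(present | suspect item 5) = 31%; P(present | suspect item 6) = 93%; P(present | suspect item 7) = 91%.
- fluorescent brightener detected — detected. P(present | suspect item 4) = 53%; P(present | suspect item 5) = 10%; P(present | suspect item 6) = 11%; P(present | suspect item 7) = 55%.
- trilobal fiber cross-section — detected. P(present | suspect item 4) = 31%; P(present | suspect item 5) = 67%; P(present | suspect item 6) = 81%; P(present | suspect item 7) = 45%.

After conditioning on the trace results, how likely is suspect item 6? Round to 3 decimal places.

0.028

For each hypothesis, the unnormalized posterior weight is prior × product of the trace result likelihoods (using 1 − P(present | H) for each absent trace result):
  suspect item 4: 0.14 × (1 − 0.10) × 0.53 × 0.31 = 0.020702
  suspect item 5: 0.40 × (1 − 0.31) × 0.10 × 0.67 = 0.018492
  suspect item 6: 0.21 × (1 − 0.93) × 0.11 × 0.81 = 0.0013098
  suspect item 7: 0.25 × (1 − 0.91) × 0.55 × 0.45 = 0.0055687
Normalizing constant Z = 0.020702 + 0.018492 + 0.0013098 + 0.0055687 = 0.046072.
P(suspect item 6 | evidence) = 0.0013098 / 0.046072 ≈ 0.028.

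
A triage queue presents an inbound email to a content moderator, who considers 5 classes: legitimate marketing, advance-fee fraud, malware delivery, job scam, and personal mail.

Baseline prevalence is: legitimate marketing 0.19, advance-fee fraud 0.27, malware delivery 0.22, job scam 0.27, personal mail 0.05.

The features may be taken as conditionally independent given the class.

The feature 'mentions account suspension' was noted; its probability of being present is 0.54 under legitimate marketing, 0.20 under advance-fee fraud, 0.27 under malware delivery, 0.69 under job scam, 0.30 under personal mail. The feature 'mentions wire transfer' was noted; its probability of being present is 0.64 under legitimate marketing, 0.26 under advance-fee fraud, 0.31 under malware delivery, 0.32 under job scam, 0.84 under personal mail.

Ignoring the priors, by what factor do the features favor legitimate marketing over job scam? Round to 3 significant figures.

Take the product of per-feature likelihoods under each hypothesis, then divide.
  legitimate marketing: 0.54 × 0.64 = 0.3456
  job scam: 0.69 × 0.32 = 0.2208
Bayes factor = 0.3456 / 0.2208 ≈ 1.57

1.57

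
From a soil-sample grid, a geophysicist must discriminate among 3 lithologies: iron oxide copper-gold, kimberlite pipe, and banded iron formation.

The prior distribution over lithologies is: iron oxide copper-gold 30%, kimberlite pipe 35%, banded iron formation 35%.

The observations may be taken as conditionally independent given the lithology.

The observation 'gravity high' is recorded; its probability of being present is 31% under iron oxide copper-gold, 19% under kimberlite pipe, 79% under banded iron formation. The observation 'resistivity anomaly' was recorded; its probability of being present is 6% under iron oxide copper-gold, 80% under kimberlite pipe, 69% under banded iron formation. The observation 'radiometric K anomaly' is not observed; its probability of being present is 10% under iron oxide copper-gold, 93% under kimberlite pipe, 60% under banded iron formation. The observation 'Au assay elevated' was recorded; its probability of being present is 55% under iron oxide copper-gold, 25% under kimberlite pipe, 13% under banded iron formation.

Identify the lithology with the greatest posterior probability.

For each hypothesis, the unnormalized posterior weight is prior × product of the observation likelihoods (using 1 − P(present | H) for each absent observation):
  iron oxide copper-gold: 0.30 × 0.31 × 0.06 × (1 − 0.10) × 0.55 = 0.0027621
  kimberlite pipe: 0.35 × 0.19 × 0.80 × (1 − 0.93) × 0.25 = 0.000931
  banded iron formation: 0.35 × 0.79 × 0.69 × (1 − 0.60) × 0.13 = 0.0099208
Normalizing constant Z = 0.0027621 + 0.000931 + 0.0099208 = 0.013614.
P(iron oxide copper-gold | evidence) ≈ 0.0027621 / 0.013614 ≈ 0.203
P(kimberlite pipe | evidence) ≈ 0.000931 / 0.013614 ≈ 0.068
P(banded iron formation | evidence) ≈ 0.0099208 / 0.013614 ≈ 0.729
The largest is 0.729, so banded iron formation is most probable.

banded iron formation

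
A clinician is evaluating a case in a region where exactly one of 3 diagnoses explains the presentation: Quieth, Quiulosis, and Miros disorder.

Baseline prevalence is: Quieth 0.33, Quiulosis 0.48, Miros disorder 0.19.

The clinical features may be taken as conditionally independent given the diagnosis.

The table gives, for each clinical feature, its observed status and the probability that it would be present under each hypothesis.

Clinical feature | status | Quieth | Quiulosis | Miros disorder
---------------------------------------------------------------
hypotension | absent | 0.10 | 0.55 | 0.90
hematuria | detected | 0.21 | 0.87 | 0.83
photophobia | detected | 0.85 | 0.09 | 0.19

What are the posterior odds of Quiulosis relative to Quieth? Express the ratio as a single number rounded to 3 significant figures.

The normalizing constant cancels in an odds ratio, so compute prior × likelihood for the two hypotheses only (using 1 − P(present | H) for each absent clinical feature):
  Quiulosis: 0.48 × (1 − 0.55) × 0.87 × 0.09 = 0.016913
  Quieth: 0.33 × (1 − 0.10) × 0.21 × 0.85 = 0.053015
Posterior odds = 0.016913 / 0.053015 ≈ 0.319.

0.319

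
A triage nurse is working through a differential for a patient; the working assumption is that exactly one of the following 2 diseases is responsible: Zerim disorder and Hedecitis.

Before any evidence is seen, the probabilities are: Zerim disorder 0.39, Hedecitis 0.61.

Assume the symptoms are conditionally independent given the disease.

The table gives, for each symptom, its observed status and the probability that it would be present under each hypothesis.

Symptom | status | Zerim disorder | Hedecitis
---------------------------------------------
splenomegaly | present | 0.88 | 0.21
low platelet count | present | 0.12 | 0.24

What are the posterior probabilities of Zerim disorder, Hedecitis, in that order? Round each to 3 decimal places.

0.573, 0.427

For each hypothesis, the unnormalized posterior weight is prior × product of the symptom likelihoods:
  Zerim disorder: 0.39 × 0.88 × 0.12 = 0.041184
  Hedecitis: 0.61 × 0.21 × 0.24 = 0.030744
Normalizing constant Z = 0.041184 + 0.030744 = 0.071928.
P(Zerim disorder | evidence) = 0.041184 / 0.071928 ≈ 0.573
P(Hedecitis | evidence) = 0.030744 / 0.071928 ≈ 0.427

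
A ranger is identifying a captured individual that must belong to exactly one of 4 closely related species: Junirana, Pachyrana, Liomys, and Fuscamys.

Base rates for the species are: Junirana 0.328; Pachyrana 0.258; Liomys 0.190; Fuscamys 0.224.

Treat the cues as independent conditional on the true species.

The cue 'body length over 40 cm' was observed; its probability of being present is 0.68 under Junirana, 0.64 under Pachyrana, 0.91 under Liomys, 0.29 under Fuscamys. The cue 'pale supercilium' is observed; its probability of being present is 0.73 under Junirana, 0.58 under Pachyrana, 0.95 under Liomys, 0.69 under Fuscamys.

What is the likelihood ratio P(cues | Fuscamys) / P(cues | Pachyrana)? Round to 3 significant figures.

The Bayes factor is the ratio of the joint likelihoods of the cue pattern under the two hypotheses.
  Fuscamys: 0.29 × 0.69 = 0.2001
  Pachyrana: 0.64 × 0.58 = 0.3712
Bayes factor = 0.2001 / 0.3712 ≈ 0.539

0.539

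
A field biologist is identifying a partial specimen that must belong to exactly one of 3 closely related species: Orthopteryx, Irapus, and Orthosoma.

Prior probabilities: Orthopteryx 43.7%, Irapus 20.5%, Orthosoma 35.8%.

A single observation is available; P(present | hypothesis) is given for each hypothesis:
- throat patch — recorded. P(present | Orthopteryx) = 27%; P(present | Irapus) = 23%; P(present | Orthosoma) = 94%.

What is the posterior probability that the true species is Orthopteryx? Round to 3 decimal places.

For each hypothesis, the unnormalized posterior weight is prior × likelihood:
  Orthopteryx: 0.437 × 0.27 = 0.11799
  Irapus: 0.205 × 0.23 = 0.04715
  Orthosoma: 0.358 × 0.94 = 0.33652
The unnormalized weights sum to 0.50166.
P(Orthopteryx | evidence) = 0.11799 / 0.50166 ≈ 0.235.

0.235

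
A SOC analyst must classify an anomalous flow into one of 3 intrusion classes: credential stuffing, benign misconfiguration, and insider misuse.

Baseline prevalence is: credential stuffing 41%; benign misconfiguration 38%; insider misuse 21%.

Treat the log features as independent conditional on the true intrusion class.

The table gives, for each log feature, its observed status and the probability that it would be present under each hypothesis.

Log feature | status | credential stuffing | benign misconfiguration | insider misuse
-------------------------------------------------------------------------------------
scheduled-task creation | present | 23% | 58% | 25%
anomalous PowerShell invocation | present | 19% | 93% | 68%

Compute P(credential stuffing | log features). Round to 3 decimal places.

By Bayes' rule with conditional independence, the unnormalized weight for each hypothesis is prior × ∏ likelihoods:
  credential stuffing: 0.41 × 0.23 × 0.19 = 0.017917
  benign misconfiguration: 0.38 × 0.58 × 0.93 = 0.20497
  insider misuse: 0.21 × 0.25 × 0.68 = 0.0357
Normalizing constant Z = 0.017917 + 0.20497 + 0.0357 = 0.25859.
P(credential stuffing | evidence) = 0.017917 / 0.25859 ≈ 0.069.

0.069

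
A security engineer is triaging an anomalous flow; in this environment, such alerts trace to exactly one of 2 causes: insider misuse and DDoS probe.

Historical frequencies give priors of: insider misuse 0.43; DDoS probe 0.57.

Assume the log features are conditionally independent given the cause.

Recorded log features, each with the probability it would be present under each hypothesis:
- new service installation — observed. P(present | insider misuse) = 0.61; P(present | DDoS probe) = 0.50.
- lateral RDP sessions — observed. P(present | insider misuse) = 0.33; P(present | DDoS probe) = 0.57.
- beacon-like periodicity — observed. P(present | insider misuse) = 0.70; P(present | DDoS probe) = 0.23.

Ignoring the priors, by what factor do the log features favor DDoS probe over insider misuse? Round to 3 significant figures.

0.465

Joint likelihood of the log feature pattern under each hypothesis:
  DDoS probe: 0.50 × 0.57 × 0.23 = 0.06555
  insider misuse: 0.61 × 0.33 × 0.70 = 0.14091
Bayes factor = 0.06555 / 0.14091 ≈ 0.465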